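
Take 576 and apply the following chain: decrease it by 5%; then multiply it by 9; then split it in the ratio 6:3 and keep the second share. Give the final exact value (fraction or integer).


Start with 576.
Step 1: Decrease by 5%: 576 * 95/100 = 2736/5
Step 2: Multiply by 9: 2736/5 * 9 = 24624/5
Step 3: Split 6:3, second share = 24624/5 * 3/9 = 8208/5
Final result = 8208/5

8208/5


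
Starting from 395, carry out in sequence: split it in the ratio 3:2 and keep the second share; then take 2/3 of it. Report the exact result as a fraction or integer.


Start with 395.
Step 1: Split 3:2, second share = 395 * 2/5 = 158
Step 2: Take 2/3: 158 * 2/3 = 316/3
Final result = 316/3

316/3


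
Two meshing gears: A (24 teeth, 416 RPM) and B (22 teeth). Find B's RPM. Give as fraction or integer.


Gear ratio: teeth_A * RPM_A = teeth_B * RPM_B
24 * 416 = 22 * RPM_B
9984 = 22 * RPM_B
RPM_B = 9984 / 22
RPM_B = 4992/11

4992/11


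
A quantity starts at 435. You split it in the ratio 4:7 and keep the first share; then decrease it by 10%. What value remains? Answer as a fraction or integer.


Start with 435.
Step 1: Split 4:7, first share = 435 * 4/11 = 1740/11
Step 2: Decrease by 10%: 1740/11 * 90/100 = 1566/11
Final result = 1566/11

1566/11


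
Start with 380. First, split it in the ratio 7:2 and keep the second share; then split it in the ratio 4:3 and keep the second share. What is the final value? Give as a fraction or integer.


Start with 380.
Step 1: Split 7:2, second share = 380 * 2/9 = 760/9
Step 2: Split 4:3, second share = 760/9 * 3/7 = 760/21
Final result = 760/21

760/21


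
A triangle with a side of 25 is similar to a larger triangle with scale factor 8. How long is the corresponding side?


Similar triangles have proportional sides
Scale factor = 8
Smaller side = 25
Corresponding larger side = 25 * 8
= 200

200


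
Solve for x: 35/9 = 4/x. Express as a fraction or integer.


Setting up: 35/9 = 4/x
Cross multiply: 35 * x = 9 * 4
35x = 36
x = 36/35
x = 36/35

36/35


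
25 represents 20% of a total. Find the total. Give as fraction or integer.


Given: 25 is 20% of the whole
Set up: 25 = 20/100 * whole
whole = 25 * 100 / 20
whole = 2500 / 20
whole = 125

125


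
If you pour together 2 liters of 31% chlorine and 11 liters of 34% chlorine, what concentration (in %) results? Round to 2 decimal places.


Solute in mixture 1 = 31% of 2 L = 2*31/100 = 31/50 L
Solute in mixture 2 = 34% of 11 L = 11*34/100 = 187/50 L
Total solute = 31/50 + 187/50 = 109/25 L
Total volume = 2 + 11 = 13 L
Final concentration = 109/25/13 * 100 = 33.54%

33.54


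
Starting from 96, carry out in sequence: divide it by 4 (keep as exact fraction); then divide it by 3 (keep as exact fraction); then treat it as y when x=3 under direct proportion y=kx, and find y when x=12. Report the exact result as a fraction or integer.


Start with 96.
Step 1: Divide by 4: 96 / 4 = 24
Step 2: Divide by 3: 24 / 3 = 8
Step 3: Direct prop: k = (8)/3; new y = k*12 = 8*12/3 = 32
Final result = 32

32


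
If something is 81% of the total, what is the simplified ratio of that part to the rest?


Part = 81%, Remainder = 19%
Ratio = 81:19
GCD(81, 19) = 1
Simplify: 81:19 = 81:19

81:19


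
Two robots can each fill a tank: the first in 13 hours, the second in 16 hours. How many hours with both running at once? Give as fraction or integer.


Rate of A = 1/13 job per hour
Rate of B = 1/16 job per hour
Combined rate = 1/13 + 1/16
Find common denominator: (16 + 13)/(13*16) = 29/208
Combined rate = 29/208 job per hour
Time together = 1 / (29/208) = 208/29 hours

208/29


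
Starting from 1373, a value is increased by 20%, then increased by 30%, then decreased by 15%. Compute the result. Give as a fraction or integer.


Start: 1373
Step 1: increase by 20% => multiply by 120/100
  1373 * 120/100 = 8238/5
Step 2: increase by 30% => multiply by 130/100
  8238/5 * 130/100 = 53547/25
Step 3: decrease by 15% => multiply by 85/100
  53547/25 * 85/100 = 910299/500
Final value = 910299/500

910299/500


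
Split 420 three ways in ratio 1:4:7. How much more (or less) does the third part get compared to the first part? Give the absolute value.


Total parts = 1 + 4 + 7 = 12
Value per part = 420 / 12 = 35
Shares: 1*35=35, 4*35=140, 7*35=245
Third share = 245, first share = 35
Difference = |245 - 35| = 210

210


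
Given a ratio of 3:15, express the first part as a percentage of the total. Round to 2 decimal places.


Total parts = 3 + 15 = 18
First part fraction = 3/18
Percentage = (3/18) * 100
= 0.166667 * 100
= 16.67%

16.67


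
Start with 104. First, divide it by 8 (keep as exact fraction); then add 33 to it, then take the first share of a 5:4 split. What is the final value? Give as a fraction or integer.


Start with 104.
Step 1: Divide by 8: 104 / 8 = 13
Step 2: Add 33: 13+33=46; split 5:4 first = 46*5/9 = 230/9
Final result = 230/9

230/9


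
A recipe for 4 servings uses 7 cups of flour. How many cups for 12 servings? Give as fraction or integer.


Original: 7 cups for 4 servings
Target servings = 12
Scaling factor = 12/4
New amount = 7 * 12/4
= 84/4
= 21 cups

21


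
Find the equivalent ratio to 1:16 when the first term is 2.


Original ratio: 1:16
First term target: 2
Scale factor = 2 / 1 = 2
Multiply second term: 16 * 2 = 32
Equivalent ratio = 2:32

2:32


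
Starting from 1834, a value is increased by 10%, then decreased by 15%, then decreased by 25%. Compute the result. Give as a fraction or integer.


Start: 1834
Step 1: increase by 10% => multiply by 110/100
  1834 * 110/100 = 10087/5
Step 2: decrease by 15% => multiply by 85/100
  10087/5 * 85/100 = 171479/100
Step 3: decrease by 25% => multiply by 75/100
  171479/100 * 75/100 = 514437/400
Final value = 514437/400

514437/400


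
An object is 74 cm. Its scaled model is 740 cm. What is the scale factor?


Original length = 74 cm
Scaled length = 740 cm
Scale factor = 740 / 74
= 10

10


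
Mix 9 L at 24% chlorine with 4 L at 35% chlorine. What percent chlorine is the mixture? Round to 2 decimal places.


Solute in mixture 1 = 24% of 9 L = 9*24/100 = 54/25 L
Solute in mixture 2 = 35% of 4 L = 4*35/100 = 7/5 L
Total solute = 54/25 + 7/5 = 89/25 L
Total volume = 9 + 4 = 13 L
Final concentration = 89/25/13 * 100 = 27.38%

27.38


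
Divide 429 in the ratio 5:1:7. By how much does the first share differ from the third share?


Total parts = 5 + 1 + 7 = 13
Value per part = 429 / 13 = 33
Shares: 5*33=165, 1*33=33, 7*33=231
First share = 165, third share = 231
Difference = |165 - 231| = 66

66


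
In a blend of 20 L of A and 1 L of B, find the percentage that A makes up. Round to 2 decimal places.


Volume of A = 20 L
Volume of B = 1 L
Total volume = 20 + 1 = 21 L
Percentage of A = (20/21) * 100
= 95.24%

95.24


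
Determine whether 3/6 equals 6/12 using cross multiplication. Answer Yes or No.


Cross multiply to check 3/6 = 6/12
Left cross product: 3 * 12 = 36
Right cross product: 6 * 6 = 36
36 = 36
Equal, so proportions match => Yes

Yes


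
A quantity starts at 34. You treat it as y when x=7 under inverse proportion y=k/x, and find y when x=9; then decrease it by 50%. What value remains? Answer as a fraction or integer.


Start with 34.
Step 1: Inverse prop: k = (34)*7; new y = k/9 = 34*7/9 = 238/9
Step 2: Decrease by 50%: 238/9 * 50/100 = 119/9
Final result = 119/9

119/9


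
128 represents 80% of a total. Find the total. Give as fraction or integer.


Given: 128 is 80% of the whole
Set up: 128 = 80/100 * whole
whole = 128 * 100 / 80
whole = 12800 / 80
whole = 160

160


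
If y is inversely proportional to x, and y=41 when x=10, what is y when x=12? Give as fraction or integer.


Inverse proportion: y = k/x
Find k: k = 10 * 41 = 410
Compute y at x=12: y = 410/12
y = 205/6

205/6


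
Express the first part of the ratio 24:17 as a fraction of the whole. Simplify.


Total parts = 24 + 17 = 41
First part fraction = 24/41
Simplify: 24/41 = 24/41

24/41


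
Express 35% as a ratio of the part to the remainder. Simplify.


Part = 35%, Remainder = 65%
Ratio = 35:65
GCD(35, 65) = 5
Simplify: 7:13 = 7:13

7:13


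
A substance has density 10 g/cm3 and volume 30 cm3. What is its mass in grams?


Using mass = density * volume
Density = 10 g/cm3
Volume = 30 cm3
Mass = 10 * 30
= 300 g

300


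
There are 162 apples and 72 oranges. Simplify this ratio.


Find GCD(162, 72)
GCD = 18
Divide both by 18: 162/18 = 9, 72/18 = 4
Simplified ratio = 9:4

9:4


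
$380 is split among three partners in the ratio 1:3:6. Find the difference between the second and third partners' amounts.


Total parts = 1 + 3 + 6 = 10
Value per part = 380 / 10 = 38
Shares: 1*38=38, 3*38=114, 6*38=228
Second share = 114, third share = 228
Difference = |114 - 228| = 114

114


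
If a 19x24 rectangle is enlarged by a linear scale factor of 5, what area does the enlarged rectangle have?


Original dimensions: 19 x 24
Enlargement factor = 5
New width = 19 * 5 = 95
New height = 24 * 5 = 120
New area = 95 * 120 = 11400

11400


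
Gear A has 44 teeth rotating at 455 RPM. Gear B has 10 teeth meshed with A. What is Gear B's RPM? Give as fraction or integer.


Gear ratio: teeth_A * RPM_A = teeth_B * RPM_B
44 * 455 = 10 * RPM_B
20020 = 10 * RPM_B
RPM_B = 20020 / 10
RPM_B = 2002

2002


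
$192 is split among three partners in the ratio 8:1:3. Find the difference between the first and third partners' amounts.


Total parts = 8 + 1 + 3 = 12
Value per part = 192 / 12 = 16
Shares: 8*16=128, 1*16=16, 3*16=48
First share = 128, third share = 48
Difference = |128 - 48| = 80

80


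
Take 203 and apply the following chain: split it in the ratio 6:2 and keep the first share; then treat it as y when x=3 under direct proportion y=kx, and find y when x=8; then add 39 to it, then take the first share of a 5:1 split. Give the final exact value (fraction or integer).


Start with 203.
Step 1: Split 6:2, first share = 203 * 6/8 = 609/4
Step 2: Direct prop: k = (609/4)/3; new y = k*8 = 609/4*8/3 = 406
Step 3: Add 39: 406+39=445; split 5:1 first = 445*5/6 = 2225/6
Final result = 2225/6

2225/6


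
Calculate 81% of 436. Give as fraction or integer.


Compute 81% of 436
Convert percentage: 81% = 81/100
Multiply: 436 * 81/100
= 35316/100
= 8829/25

8829/25


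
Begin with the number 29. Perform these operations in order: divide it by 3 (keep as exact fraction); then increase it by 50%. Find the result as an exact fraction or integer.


Start with 29.
Step 1: Divide by 3: 29 / 3 = 29/3
Step 2: Increase by 50%: 29/3 * 150/100 = 29/2
Final result = 29/2

29/2


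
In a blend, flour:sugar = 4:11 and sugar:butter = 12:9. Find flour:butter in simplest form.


Given a:b = 4:11 and b:c = 12:9
Make b consistent. Multiply first ratio by 12: a:b = 48:132
Multiply second ratio by 11: b:c = 132:99
Now b = 132 in both, so a:b:c = 48:132:99
Therefore a:c = 48:99
Simplify by GCD: a:c = 16:33

16:33


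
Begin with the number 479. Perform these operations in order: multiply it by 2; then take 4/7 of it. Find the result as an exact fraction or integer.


Start with 479.
Step 1: Multiply by 2: 479 * 2 = 958
Step 2: Take 4/7: 958 * 4/7 = 3832/7
Final result = 3832/7

3832/7


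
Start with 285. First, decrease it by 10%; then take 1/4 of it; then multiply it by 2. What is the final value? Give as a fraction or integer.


Start with 285.
Step 1: Decrease by 10%: 285 * 90/100 = 513/2
Step 2: Take 1/4: 513/2 * 1/4 = 513/8
Step 3: Multiply by 2: 513/8 * 2 = 513/4
Final result = 513/4

513/4


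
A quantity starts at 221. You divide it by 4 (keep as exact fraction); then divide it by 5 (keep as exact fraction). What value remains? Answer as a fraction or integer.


Start with 221.
Step 1: Divide by 4: 221 / 4 = 221/4
Step 2: Divide by 5: 221/4 / 5 = 221/20
Final result = 221/20

221/20


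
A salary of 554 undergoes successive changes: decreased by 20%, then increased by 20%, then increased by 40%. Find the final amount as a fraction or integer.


Start: 554
Step 1: decrease by 20% => multiply by 80/100
  554 * 80/100 = 2216/5
Step 2: increase by 20% => multiply by 120/100
  2216/5 * 120/100 = 13296/25
Step 3: increase by 40% => multiply by 140/100
  13296/25 * 140/100 = 93072/125
Final value = 93072/125

93072/125


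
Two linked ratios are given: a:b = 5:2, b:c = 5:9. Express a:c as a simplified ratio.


Given a:b = 5:2 and b:c = 5:9
Make b consistent. Multiply first ratio by 5: a:b = 25:10
Multiply second ratio by 2: b:c = 10:18
Now b = 10 in both, so a:b:c = 25:10:18
Therefore a:c = 25:18
Simplify by GCD: a:c = 25:18

25:18


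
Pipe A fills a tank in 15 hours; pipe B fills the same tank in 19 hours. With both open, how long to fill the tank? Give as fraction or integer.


Rate of A = 1/15 job per hour
Rate of B = 1/19 job per hour
Combined rate = 1/15 + 1/19
Find common denominator: (19 + 15)/(15*19) = 34/285
Combined rate = 34/285 job per hour
Time together = 1 / (34/285) = 285/34 hours

285/34


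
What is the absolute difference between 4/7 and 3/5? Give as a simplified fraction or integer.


Simplify: 4/7 = 4/7 and 3/5 = 3/5
Find common denominator: LCD = 35
Convert: 20/35 and 21/35
Difference = |20 - 21|/35 = 1/35
Simplified = 1/35

1/35


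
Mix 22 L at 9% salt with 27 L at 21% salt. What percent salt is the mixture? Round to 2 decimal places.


Solute in mixture 1 = 9% of 22 L = 22*9/100 = 99/50 L
Solute in mixture 2 = 21% of 27 L = 27*21/100 = 567/100 L
Total solute = 99/50 + 567/100 = 153/20 L
Total volume = 22 + 27 = 49 L
Final concentration = 153/20/49 * 100 = 15.61%

15.61


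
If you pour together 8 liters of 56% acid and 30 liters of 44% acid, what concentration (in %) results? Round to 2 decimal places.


Solute in mixture 1 = 56% of 8 L = 8*56/100 = 112/25 L
Solute in mixture 2 = 44% of 30 L = 30*44/100 = 66/5 L
Total solute = 112/25 + 66/5 = 442/25 L
Total volume = 8 + 30 = 38 L
Final concentration = 442/25/38 * 100 = 46.53%

46.53


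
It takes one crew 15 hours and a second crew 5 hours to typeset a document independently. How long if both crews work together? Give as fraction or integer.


Rate of A = 1/15 job per hour
Rate of B = 1/5 job per hour
Combined rate = 1/15 + 1/5
Find common denominator: (5 + 15)/(15*5) = 20/75
Combined rate = 4/15 job per hour
Time together = 1 / (4/15) = 15/4 hours

15/4


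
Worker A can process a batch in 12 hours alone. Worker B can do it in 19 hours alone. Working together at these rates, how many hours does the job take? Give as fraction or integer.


Rate of A = 1/12 job per hour
Rate of B = 1/19 job per hour
Combined rate = 1/12 + 1/19
Find common denominator: (19 + 12)/(12*19) = 31/228
Combined rate = 31/228 job per hour
Time together = 1 / (31/228) = 228/31 hours

228/31


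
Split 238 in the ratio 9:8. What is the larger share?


Total parts = 9 + 8 = 17
Value per part = 238 / 17 = 14
First share = 9 * 14 = 126
Second share = 8 * 14 = 112
Larger share = 126

126


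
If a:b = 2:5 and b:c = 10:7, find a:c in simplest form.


Given a:b = 2:5 and b:c = 10:7
Make b consistent. Multiply first ratio by 10: a:b = 20:50
Multiply second ratio by 5: b:c = 50:35
Now b = 50 in both, so a:b:c = 20:50:35
Therefore a:c = 20:35
Simplify by GCD: a:c = 4:7

4:7


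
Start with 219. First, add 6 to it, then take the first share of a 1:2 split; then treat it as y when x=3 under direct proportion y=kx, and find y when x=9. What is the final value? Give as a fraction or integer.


Start with 219.
Step 1: Add 6: 219+6=225; split 1:2 first = 225*1/3 = 75
Step 2: Direct prop: k = (75)/3; new y = k*9 = 75*9/3 = 225
Final result = 225

225


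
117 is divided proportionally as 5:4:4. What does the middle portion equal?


Ratio = 5:4:4
Total parts = 5 + 4 + 4 = 13
Value per part = 117 / 13 = 9
First share = 5 * 9 = 45
Middle share = 4 * 9 = 36
Third share = 4 * 9 = 36

36


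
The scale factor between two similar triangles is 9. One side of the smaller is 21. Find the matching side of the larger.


Similar triangles have proportional sides
Scale factor = 9
Smaller side = 21
Corresponding larger side = 21 * 9
= 189

189


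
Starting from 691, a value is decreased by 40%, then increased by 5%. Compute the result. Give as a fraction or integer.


Start: 691
Step 1: decrease by 40% => multiply by 60/100
  691 * 60/100 = 2073/5
Step 2: increase by 5% => multiply by 105/100
  2073/5 * 105/100 = 43533/100
Final value = 43533/100

43533/100


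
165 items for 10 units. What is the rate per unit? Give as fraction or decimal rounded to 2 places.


Total items = 165
Number of units = 10
Unit rate = 165 / 10
= 16.50 items per unit

16.50


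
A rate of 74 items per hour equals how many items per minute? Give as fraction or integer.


Converting from per hour to per minute
Rate = 74 items per hour
Divide by 60: 74/60
= 37/30 items per minute

37/30


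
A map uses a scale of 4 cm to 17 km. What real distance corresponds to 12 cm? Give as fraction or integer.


Map scale: 4 cm = 17 km
Measured distance on map = 12 cm
Set up proportion: 12 * 17 / 4
= 204 / 4
= 51 km

51


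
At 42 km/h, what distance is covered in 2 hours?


Using distance = speed * time
Speed = 42 km/h
Time = 2 hours
Distance = 42 * 2
= 84 km

84


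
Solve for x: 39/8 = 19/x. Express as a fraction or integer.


Setting up: 39/8 = 19/x
Cross multiply: 39 * x = 8 * 19
39x = 152
x = 152/39
x = 152/39

152/39


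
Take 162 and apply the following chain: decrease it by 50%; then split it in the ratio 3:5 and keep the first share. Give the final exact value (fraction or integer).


Start with 162.
Step 1: Decrease by 50%: 162 * 50/100 = 81
Step 2: Split 3:5, first share = 81 * 3/8 = 243/8
Final result = 243/8

243/8


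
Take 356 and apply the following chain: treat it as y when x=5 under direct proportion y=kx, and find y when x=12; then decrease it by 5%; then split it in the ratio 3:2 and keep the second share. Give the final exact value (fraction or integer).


Start with 356.
Step 1: Direct prop: k = (356)/5; new y = k*12 = 356*12/5 = 4272/5
Step 2: Decrease by 5%: 4272/5 * 95/100 = 20292/25
Step 3: Split 3:2, second share = 20292/25 * 2/5 = 40584/125
Final result = 40584/125

40584/125


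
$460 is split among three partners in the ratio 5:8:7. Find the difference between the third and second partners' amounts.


Total parts = 5 + 8 + 7 = 20
Value per part = 460 / 20 = 23
Shares: 5*23=115, 8*23=184, 7*23=161
Third share = 161, second share = 184
Difference = |161 - 184| = 23

23


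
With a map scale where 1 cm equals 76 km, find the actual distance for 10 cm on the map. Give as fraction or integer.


Map scale: 1 cm = 76 km
Measured distance on map = 10 cm
Set up proportion: 10 * 76 / 1
= 760 / 1
= 760 km

760


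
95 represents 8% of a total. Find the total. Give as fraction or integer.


Given: 95 is 8% of the whole
Set up: 95 = 8/100 * whole
whole = 95 * 100 / 8
whole = 9500 / 8
whole = 2375/2

2375/2


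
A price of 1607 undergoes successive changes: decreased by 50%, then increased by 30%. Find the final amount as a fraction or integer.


Start: 1607
Step 1: decrease by 50% => multiply by 50/100
  1607 * 50/100 = 1607/2
Step 2: increase by 30% => multiply by 130/100
  1607/2 * 130/100 = 20891/20
Final value = 20891/20

20891/20


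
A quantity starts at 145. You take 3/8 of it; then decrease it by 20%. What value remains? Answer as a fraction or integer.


Start with 145.
Step 1: Take 3/8: 145 * 3/8 = 435/8
Step 2: Decrease by 20%: 435/8 * 80/100 = 87/2
Final result = 87/2

87/2


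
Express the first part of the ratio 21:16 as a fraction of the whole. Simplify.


Total parts = 21 + 16 = 37
First part fraction = 21/37
Simplify: 21/37 = 21/37

21/37


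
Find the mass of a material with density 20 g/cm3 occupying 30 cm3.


Using mass = density * volume
Density = 20 g/cm3
Volume = 30 cm3
Mass = 20 * 30
= 600 g

600


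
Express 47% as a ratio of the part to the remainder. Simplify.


Part = 47%, Remainder = 53%
Ratio = 47:53
GCD(47, 53) = 1
Simplify: 47:53 = 47:53

47:53


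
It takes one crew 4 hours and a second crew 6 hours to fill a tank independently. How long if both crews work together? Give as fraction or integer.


Rate of A = 1/4 job per hour
Rate of B = 1/6 job per hour
Combined rate = 1/4 + 1/6
Find common denominator: (6 + 4)/(4*6) = 10/24
Combined rate = 5/12 job per hour
Time together = 1 / (5/12) = 12/5 hours

12/5


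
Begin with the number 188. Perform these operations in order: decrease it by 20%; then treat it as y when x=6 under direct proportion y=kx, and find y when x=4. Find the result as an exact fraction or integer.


Start with 188.
Step 1: Decrease by 20%: 188 * 80/100 = 752/5
Step 2: Direct prop: k = (752/5)/6; new y = k*4 = 752/5*4/6 = 1504/15
Final result = 1504/15

1504/15


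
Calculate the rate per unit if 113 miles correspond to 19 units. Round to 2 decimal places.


Total miles = 113
Number of units = 19
Unit rate = 113 / 19
= 5.95 miles per unit

5.95


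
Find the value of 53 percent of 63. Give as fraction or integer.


Compute 53% of 63
Convert percentage: 53% = 53/100
Multiply: 63 * 53/100
= 3339/100
= 3339/100

3339/100


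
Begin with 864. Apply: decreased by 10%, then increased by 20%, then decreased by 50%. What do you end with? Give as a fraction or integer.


Start: 864
Step 1: decrease by 10% => multiply by 90/100
  864 * 90/100 = 3888/5
Step 2: increase by 20% => multiply by 120/100
  3888/5 * 120/100 = 23328/25
Step 3: decrease by 50% => multiply by 50/100
  23328/25 * 50/100 = 11664/25
Final value = 11664/25

11664/25


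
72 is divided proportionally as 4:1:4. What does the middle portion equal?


Ratio = 4:1:4
Total parts = 4 + 1 + 4 = 9
Value per part = 72 / 9 = 8
First share = 4 * 8 = 32
Middle share = 1 * 8 = 8
Third share = 4 * 8 = 32

8


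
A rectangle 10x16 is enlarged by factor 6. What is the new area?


Original dimensions: 10 x 16
Enlargement factor = 6
New width = 10 * 6 = 60
New height = 16 * 6 = 96
New area = 60 * 96 = 5760

5760


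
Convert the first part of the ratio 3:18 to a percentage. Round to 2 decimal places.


Total parts = 3 + 18 = 21
First part fraction = 3/21
Percentage = (3/21) * 100
= 0.142857 * 100
= 14.29%

14.29


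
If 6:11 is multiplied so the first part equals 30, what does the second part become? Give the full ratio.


Original ratio: 6:11
First term target: 30
Scale factor = 30 / 6 = 5
Multiply second term: 11 * 5 = 55
Equivalent ratio = 30:55

30:55


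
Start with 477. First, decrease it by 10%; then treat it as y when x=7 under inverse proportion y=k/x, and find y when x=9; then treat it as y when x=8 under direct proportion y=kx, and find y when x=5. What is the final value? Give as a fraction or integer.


Start with 477.
Step 1: Decrease by 10%: 477 * 90/100 = 4293/10
Step 2: Inverse prop: k = (4293/10)*7; new y = k/9 = 4293/10*7/9 = 3339/10
Step 3: Direct prop: k = (3339/10)/8; new y = k*5 = 3339/10*5/8 = 3339/16
Final result = 3339/16

3339/16


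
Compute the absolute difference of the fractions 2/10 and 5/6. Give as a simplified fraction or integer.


Simplify: 2/10 = 1/5 and 5/6 = 5/6
Find common denominator: LCD = 30
Convert: 6/30 and 25/30
Difference = |6 - 25|/30 = 19/30
Simplified = 19/30

19/30


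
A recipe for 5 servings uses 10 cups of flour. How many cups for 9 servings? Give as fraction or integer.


Original: 10 cups for 5 servings
Target servings = 9
Scaling factor = 9/5
New amount = 10 * 9/5
= 90/5
= 18 cups

18


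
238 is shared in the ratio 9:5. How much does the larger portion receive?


Total parts = 9 + 5 = 14
Value per part = 238 / 14 = 17
First share = 9 * 17 = 153
Second share = 5 * 17 = 85
Larger share = 153

153


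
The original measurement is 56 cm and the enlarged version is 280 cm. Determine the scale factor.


Original length = 56 cm
Scaled length = 280 cm
Scale factor = 280 / 56
= 5

5


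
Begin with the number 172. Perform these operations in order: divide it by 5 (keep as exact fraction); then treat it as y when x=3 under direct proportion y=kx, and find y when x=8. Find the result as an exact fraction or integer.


Start with 172.
Step 1: Divide by 5: 172 / 5 = 172/5
Step 2: Direct prop: k = (172/5)/3; new y = k*8 = 172/5*8/3 = 1376/15
Final result = 1376/15

1376/15


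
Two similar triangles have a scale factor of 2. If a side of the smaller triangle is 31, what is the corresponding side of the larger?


Similar triangles have proportional sides
Scale factor = 2
Smaller side = 31
Corresponding larger side = 31 * 2
= 62

62


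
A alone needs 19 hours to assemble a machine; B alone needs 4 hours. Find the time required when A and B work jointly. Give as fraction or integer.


Rate of A = 1/19 job per hour
Rate of B = 1/4 job per hour
Combined rate = 1/19 + 1/4
Find common denominator: (4 + 19)/(19*4) = 23/76
Combined rate = 23/76 job per hour
Time together = 1 / (23/76) = 76/23 hours

76/23


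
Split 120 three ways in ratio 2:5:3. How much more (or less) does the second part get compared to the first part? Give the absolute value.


Total parts = 2 + 5 + 3 = 10
Value per part = 120 / 10 = 12
Shares: 2*12=24, 5*12=60, 3*12=36
Second share = 60, first share = 24
Difference = |60 - 24| = 36

36


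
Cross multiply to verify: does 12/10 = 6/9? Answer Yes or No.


Cross multiply to check 12/10 = 6/9
Left cross product: 12 * 9 = 108
Right cross product: 10 * 6 = 60
108 != 60
Not equal, so proportions differ => No

No


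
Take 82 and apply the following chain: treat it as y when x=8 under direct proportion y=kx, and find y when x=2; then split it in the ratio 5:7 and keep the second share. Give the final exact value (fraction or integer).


Start with 82.
Step 1: Direct prop: k = (82)/8; new y = k*2 = 82*2/8 = 41/2
Step 2: Split 5:7, second share = 41/2 * 7/12 = 287/24
Final result = 287/24

287/24


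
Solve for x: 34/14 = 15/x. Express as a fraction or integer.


Setting up: 34/14 = 15/x
Cross multiply: 34 * x = 14 * 15
34x = 210
x = 210/34
x = 105/17

105/17


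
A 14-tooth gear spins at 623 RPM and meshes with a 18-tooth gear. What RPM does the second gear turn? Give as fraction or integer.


Gear ratio: teeth_A * RPM_A = teeth_B * RPM_B
14 * 623 = 18 * RPM_B
8722 = 18 * RPM_B
RPM_B = 8722 / 18
RPM_B = 4361/9

4361/9


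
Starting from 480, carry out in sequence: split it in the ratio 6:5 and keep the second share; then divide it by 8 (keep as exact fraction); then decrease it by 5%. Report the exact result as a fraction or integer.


Start with 480.
Step 1: Split 6:5, second share = 480 * 5/11 = 2400/11
Step 2: Divide by 8: 2400/11 / 8 = 300/11
Step 3: Decrease by 5%: 300/11 * 95/100 = 285/11
Final result = 285/11

285/11


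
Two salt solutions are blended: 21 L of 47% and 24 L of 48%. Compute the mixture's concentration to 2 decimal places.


Solute in mixture 1 = 47% of 21 L = 21*47/100 = 987/100 L
Solute in mixture 2 = 48% of 24 L = 24*48/100 = 288/25 L
Total solute = 987/100 + 288/25 = 2139/100 L
Total volume = 21 + 24 = 45 L
Final concentration = 2139/100/45 * 100 = 47.53%

47.53


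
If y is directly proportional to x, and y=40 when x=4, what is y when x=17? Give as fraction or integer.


Direct proportion: y = kx
Find k: k = 40/4 = 10
Compute y at x=17: y = 10 * 17
y = 170

170


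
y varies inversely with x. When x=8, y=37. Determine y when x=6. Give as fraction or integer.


Inverse proportion: y = k/x
Find k: k = 8 * 37 = 296
Compute y at x=6: y = 296/6
y = 148/3

148/3


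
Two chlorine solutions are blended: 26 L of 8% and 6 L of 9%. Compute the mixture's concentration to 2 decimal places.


Solute in mixture 1 = 8% of 26 L = 26*8/100 = 52/25 L
Solute in mixture 2 = 9% of 6 L = 6*9/100 = 27/50 L
Total solute = 52/25 + 27/50 = 131/50 L
Total volume = 26 + 6 = 32 L
Final concentration = 131/50/32 * 100 = 8.19%

8.19


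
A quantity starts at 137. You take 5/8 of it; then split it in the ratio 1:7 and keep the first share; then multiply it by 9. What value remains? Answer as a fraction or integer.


Start with 137.
Step 1: Take 5/8: 137 * 5/8 = 685/8
Step 2: Split 1:7, first share = 685/8 * 1/8 = 685/64
Step 3: Multiply by 9: 685/64 * 9 = 6165/64
Final result = 6165/64

6165/64


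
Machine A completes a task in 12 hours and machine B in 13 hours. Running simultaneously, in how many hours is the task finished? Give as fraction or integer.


Rate of A = 1/12 job per hour
Rate of B = 1/13 job per hour
Combined rate = 1/12 + 1/13
Find common denominator: (13 + 12)/(12*13) = 25/156
Combined rate = 25/156 job per hour
Time together = 1 / (25/156) = 156/25 hours

156/25


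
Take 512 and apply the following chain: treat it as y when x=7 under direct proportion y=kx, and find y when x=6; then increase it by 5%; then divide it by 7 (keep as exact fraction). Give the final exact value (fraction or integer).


Start with 512.
Step 1: Direct prop: k = (512)/7; new y = k*6 = 512*6/7 = 3072/7
Step 2: Increase by 5%: 3072/7 * 105/100 = 2304/5
Step 3: Divide by 7: 2304/5 / 7 = 2304/35
Final result = 2304/35

2304/35


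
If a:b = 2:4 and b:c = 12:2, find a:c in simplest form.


Given a:b = 2:4 and b:c = 12:2
Make b consistent. Multiply first ratio by 12: a:b = 24:48
Multiply second ratio by 4: b:c = 48:8
Now b = 48 in both, so a:b:c = 24:48:8
Therefore a:c = 24:8
Simplify by GCD: a:c = 3:1

3:1


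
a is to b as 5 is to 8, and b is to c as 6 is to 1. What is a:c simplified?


Given a:b = 5:8 and b:c = 6:1
Make b consistent. Multiply first ratio by 6: a:b = 30:48
Multiply second ratio by 8: b:c = 48:8
Now b = 48 in both, so a:b:c = 30:48:8
Therefore a:c = 30:8
Simplify by GCD: a:c = 15:4

15:4


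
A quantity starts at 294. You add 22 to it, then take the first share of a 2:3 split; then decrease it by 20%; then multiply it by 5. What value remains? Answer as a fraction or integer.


Start with 294.
Step 1: Add 22: 294+22=316; split 2:3 first = 316*2/5 = 632/5
Step 2: Decrease by 20%: 632/5 * 80/100 = 2528/25
Step 3: Multiply by 5: 2528/25 * 5 = 2528/5
Final result = 2528/5

2528/5


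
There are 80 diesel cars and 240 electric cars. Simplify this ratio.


Find GCD(80, 240)
GCD = 80
Divide both by 80: 80/80 = 1, 240/80 = 3
Simplified ratio = 1:3

1:3


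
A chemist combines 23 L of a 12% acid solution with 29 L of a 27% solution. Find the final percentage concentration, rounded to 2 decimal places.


Solute in mixture 1 = 12% of 23 L = 23*12/100 = 69/25 L
Solute in mixture 2 = 27% of 29 L = 29*27/100 = 783/100 L
Total solute = 69/25 + 783/100 = 1059/100 L
Total volume = 23 + 29 = 52 L
Final concentration = 1059/100/52 * 100 = 20.37%

20.37


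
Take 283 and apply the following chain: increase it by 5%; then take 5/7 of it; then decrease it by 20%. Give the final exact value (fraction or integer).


Start with 283.
Step 1: Increase by 5%: 283 * 105/100 = 5943/20
Step 2: Take 5/7: 5943/20 * 5/7 = 849/4
Step 3: Decrease by 20%: 849/4 * 80/100 = 849/5
Final result = 849/5

849/5


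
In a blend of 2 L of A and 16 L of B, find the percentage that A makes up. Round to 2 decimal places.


Volume of A = 2 L
Volume of B = 16 L
Total volume = 2 + 16 = 18 L
Percentage of A = (2/18) * 100
= 11.11%

11.11


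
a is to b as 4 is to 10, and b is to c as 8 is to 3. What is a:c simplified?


Given a:b = 4:10 and b:c = 8:3
Make b consistent. Multiply first ratio by 8: a:b = 32:80
Multiply second ratio by 10: b:c = 80:30
Now b = 80 in both, so a:b:c = 32:80:30
Therefore a:c = 32:30
Simplify by GCD: a:c = 16:15

16:15


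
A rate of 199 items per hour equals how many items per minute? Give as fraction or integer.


Converting from per hour to per minute
Rate = 199 items per hour
Divide by 60: 199/60
= 199/60 items per minute

199/60


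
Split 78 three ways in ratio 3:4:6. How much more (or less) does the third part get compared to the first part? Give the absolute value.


Total parts = 3 + 4 + 6 = 13
Value per part = 78 / 13 = 6
Shares: 3*6=18, 4*6=24, 6*6=36
Third share = 36, first share = 18
Difference = |36 - 18| = 18

18


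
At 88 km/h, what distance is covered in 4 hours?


Using distance = speed * time
Speed = 88 km/h
Time = 4 hours
Distance = 88 * 4
= 352 km

352


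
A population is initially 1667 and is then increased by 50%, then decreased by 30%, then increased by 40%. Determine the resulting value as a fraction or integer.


Start: 1667
Step 1: increase by 50% => multiply by 150/100
  1667 * 150/100 = 5001/2
Step 2: decrease by 30% => multiply by 70/100
  5001/2 * 70/100 = 35007/20
Step 3: increase by 40% => multiply by 140/100
  35007/20 * 140/100 = 245049/100
Final value = 245049/100

245049/100


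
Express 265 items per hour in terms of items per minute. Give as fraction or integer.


Converting from per hour to per minute
Rate = 265 items per hour
Divide by 60: 265/60
= 53/12 items per minute

53/12


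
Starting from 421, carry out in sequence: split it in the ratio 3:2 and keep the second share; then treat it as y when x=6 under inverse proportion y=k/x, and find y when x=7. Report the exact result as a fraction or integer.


Start with 421.
Step 1: Split 3:2, second share = 421 * 2/5 = 842/5
Step 2: Inverse prop: k = (842/5)*6; new y = k/7 = 842/5*6/7 = 5052/35
Final result = 5052/35

5052/35


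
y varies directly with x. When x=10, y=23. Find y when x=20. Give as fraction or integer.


Direct proportion: y = kx
Find k: k = 23/10 = 23/10
Compute y at x=20: y = 23/10 * 20
y = 46

46


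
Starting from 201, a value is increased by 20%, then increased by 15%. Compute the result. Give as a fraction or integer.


Start: 201
Step 1: increase by 20% => multiply by 120/100
  201 * 120/100 = 1206/5
Step 2: increase by 15% => multiply by 115/100
  1206/5 * 115/100 = 13869/50
Final value = 13869/50

13869/50


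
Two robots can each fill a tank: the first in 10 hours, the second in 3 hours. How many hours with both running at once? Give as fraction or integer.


Rate of A = 1/10 job per hour
Rate of B = 1/3 job per hour
Combined rate = 1/10 + 1/3
Find common denominator: (3 + 10)/(10*3) = 13/30
Combined rate = 13/30 job per hour
Time together = 1 / (13/30) = 30/13 hours

30/13


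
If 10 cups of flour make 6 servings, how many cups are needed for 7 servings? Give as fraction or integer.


Original: 10 cups for 6 servings
Target servings = 7
Scaling factor = 7/6
New amount = 10 * 7/6
= 70/6
= 35/3 cups

35/3


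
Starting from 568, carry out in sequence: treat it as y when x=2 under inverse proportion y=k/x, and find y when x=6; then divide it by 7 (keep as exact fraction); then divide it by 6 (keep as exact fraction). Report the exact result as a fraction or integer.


Start with 568.
Step 1: Inverse prop: k = (568)*2; new y = k/6 = 568*2/6 = 568/3
Step 2: Divide by 7: 568/3 / 7 = 568/21
Step 3: Divide by 6: 568/21 / 6 = 284/63
Final result = 284/63

284/63


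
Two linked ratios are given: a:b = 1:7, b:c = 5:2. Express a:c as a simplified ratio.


Given a:b = 1:7 and b:c = 5:2
Make b consistent. Multiply first ratio by 5: a:b = 5:35
Multiply second ratio by 7: b:c = 35:14
Now b = 35 in both, so a:b:c = 5:35:14
Therefore a:c = 5:14
Simplify by GCD: a:c = 5:14

5:14


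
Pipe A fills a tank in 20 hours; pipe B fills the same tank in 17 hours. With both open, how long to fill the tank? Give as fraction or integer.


Rate of A = 1/20 job per hour
Rate of B = 1/17 job per hour
Combined rate = 1/20 + 1/17
Find common denominator: (17 + 20)/(20*17) = 37/340
Combined rate = 37/340 job per hour
Time together = 1 / (37/340) = 340/37 hours

340/37


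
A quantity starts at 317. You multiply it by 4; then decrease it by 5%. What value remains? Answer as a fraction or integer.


Start with 317.
Step 1: Multiply by 4: 317 * 4 = 1268
Step 2: Decrease by 5%: 1268 * 95/100 = 6023/5
Final result = 6023/5

6023/5


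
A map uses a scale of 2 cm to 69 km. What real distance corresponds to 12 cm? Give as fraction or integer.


Map scale: 2 cm = 69 km
Measured distance on map = 12 cm
Set up proportion: 12 * 69 / 2
= 828 / 2
= 414 km

414


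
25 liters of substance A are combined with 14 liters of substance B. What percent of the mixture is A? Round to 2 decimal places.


Volume of A = 25 L
Volume of B = 14 L
Total volume = 25 + 14 = 39 L
Percentage of A = (25/39) * 100
= 64.10%

64.10


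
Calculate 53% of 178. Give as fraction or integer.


Compute 53% of 178
Convert percentage: 53% = 53/100
Multiply: 178 * 53/100
= 9434/100
= 4717/50

4717/50


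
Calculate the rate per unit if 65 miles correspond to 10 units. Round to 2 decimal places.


Total miles = 65
Number of units = 10
Unit rate = 65 / 10
= 6.50 miles per unit

6.50


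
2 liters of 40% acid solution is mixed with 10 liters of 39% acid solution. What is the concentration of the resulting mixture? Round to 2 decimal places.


Solute in mixture 1 = 40% of 2 L = 2*40/100 = 4/5 L
Solute in mixture 2 = 39% of 10 L = 10*39/100 = 39/10 L
Total solute = 4/5 + 39/10 = 47/10 L
Total volume = 2 + 10 = 12 L
Final concentration = 47/10/12 * 100 = 39.17%

39.17


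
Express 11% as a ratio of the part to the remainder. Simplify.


Part = 11%, Remainder = 89%
Ratio = 11:89
GCD(11, 89) = 1
Simplify: 11:89 = 11:89

11:89


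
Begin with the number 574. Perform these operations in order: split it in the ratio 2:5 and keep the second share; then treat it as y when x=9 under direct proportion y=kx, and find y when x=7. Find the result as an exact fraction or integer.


Start with 574.
Step 1: Split 2:5, second share = 574 * 5/7 = 410
Step 2: Direct prop: k = (410)/9; new y = k*7 = 410*7/9 = 2870/9
Final result = 2870/9

2870/9


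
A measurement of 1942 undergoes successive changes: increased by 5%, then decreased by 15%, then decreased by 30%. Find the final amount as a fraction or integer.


Start: 1942
Step 1: increase by 5% => multiply by 105/100
  1942 * 105/100 = 20391/10
Step 2: decrease by 15% => multiply by 85/100
  20391/10 * 85/100 = 346647/200
Step 3: decrease by 30% => multiply by 70/100
  346647/200 * 70/100 = 2426529/2000
Final value = 2426529/2000

2426529/2000


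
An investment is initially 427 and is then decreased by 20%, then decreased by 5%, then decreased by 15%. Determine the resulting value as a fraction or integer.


Start: 427
Step 1: decrease by 20% => multiply by 80/100
  427 * 80/100 = 1708/5
Step 2: decrease by 5% => multiply by 95/100
  1708/5 * 95/100 = 8113/25
Step 3: decrease by 15% => multiply by 85/100
  8113/25 * 85/100 = 137921/500
Final value = 137921/500

137921/500


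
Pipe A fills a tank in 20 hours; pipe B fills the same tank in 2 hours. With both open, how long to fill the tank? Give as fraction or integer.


Rate of A = 1/20 job per hour
Rate of B = 1/2 job per hour
Combined rate = 1/20 + 1/2
Find common denominator: (2 + 20)/(20*2) = 22/40
Combined rate = 11/20 job per hour
Time together = 1 / (11/20) = 20/11 hours

20/11


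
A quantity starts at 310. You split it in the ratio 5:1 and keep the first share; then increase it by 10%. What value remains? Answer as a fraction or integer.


Start with 310.
Step 1: Split 5:1, first share = 310 * 5/6 = 775/3
Step 2: Increase by 10%: 775/3 * 110/100 = 1705/6
Final result = 1705/6

1705/6


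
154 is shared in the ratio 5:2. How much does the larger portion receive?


Total parts = 5 + 2 = 7
Value per part = 154 / 7 = 22
First share = 5 * 22 = 110
Second share = 2 * 22 = 44
Larger share = 110

110


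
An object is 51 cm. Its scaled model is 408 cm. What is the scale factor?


Original length = 51 cm
Scaled length = 408 cm
Scale factor = 408 / 51
= 8

8
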